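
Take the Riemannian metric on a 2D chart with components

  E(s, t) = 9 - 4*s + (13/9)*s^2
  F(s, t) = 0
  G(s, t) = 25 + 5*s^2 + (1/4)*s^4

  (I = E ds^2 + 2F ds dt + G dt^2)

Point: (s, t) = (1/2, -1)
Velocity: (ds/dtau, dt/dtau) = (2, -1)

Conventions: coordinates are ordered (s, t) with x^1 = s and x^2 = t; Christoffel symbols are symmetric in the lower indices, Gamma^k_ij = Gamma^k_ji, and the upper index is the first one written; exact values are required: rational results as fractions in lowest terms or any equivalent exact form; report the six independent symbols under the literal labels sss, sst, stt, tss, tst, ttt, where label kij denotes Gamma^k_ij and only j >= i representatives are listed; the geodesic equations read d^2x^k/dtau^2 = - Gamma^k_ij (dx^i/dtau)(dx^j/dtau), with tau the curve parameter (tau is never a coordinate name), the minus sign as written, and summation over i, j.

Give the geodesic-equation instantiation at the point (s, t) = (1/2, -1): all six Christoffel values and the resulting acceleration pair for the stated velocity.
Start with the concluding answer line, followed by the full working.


Answer: Gamma_sss = -46/265, Gamma_sst = 0, Gamma_stt = -369/1060, Gamma_tss = 0, Gamma_tst = 4/41, Gamma_ttt = 0; accelerations (d^2s/dtau^2, d^2t/dtau^2) = (221/212, 16/41)

E = 265/36, F = 0, G = 1681/64 at the point
E_s = -23/9, E_t = 0, F_s = 0, F_t = 0, G_s = 41/8, G_t = 0
EG - F^2 = 445465/2304;  g^inv = (2304/445465) * [[1681/64, 0], [0, 265/36]]
first-kind symbols [ij,l] = (1/2)(d_i g_jl + d_j g_il - d_l g_ij): [ss,s] = E_s/2 = -23/18, [ss,t] = F_s - E_t/2 = 0, [st,s] = E_t/2 = 0, [st,t] = G_s/2 = 41/16, [tt,s] = F_t - G_s/2 = -41/16, [tt,t] = G_t/2 = 0
Gamma^s_ij = (G*[ij,s] - F*[ij,t])/(EG - F^2), Gamma^t_ij = (E*[ij,t] - F*[ij,s])/(EG - F^2)
Gamma_sss = -46/265, Gamma_sst = 0, Gamma_stt = -369/1060, Gamma_tss = 0, Gamma_tst = 4/41, Gamma_ttt = 0
d^2s/dtau^2 = -(Gamma_sss*(2)^2 + 2*Gamma_sst*(2)*(-1) + Gamma_stt*(-1)^2) = 221/212
d^2t/dtau^2 = -(Gamma_tss*(2)^2 + 2*Gamma_tst*(2)*(-1) + Gamma_ttt*(-1)^2) = 16/41


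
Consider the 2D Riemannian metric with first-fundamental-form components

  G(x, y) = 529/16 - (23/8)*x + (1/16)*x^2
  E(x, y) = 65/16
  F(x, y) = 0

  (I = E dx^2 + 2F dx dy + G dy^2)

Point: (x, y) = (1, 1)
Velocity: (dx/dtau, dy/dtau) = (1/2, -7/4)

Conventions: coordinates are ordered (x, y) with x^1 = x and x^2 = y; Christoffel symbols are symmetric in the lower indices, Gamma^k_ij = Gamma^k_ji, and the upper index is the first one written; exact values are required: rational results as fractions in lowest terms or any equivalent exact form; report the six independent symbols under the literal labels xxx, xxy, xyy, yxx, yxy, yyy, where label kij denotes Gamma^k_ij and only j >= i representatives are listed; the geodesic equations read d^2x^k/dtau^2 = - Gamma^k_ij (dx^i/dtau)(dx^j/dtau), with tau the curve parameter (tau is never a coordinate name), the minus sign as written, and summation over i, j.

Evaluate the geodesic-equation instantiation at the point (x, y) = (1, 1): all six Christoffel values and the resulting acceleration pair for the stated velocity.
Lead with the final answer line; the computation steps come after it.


Answer: Gamma_xxx = 0, Gamma_xxy = 0, Gamma_xyy = 22/65, Gamma_yxx = 0, Gamma_yxy = -1/22, Gamma_yyy = 0; accelerations (d^2x/dtau^2, d^2y/dtau^2) = (-539/520, -7/88)

E = 65/16, F = 0, G = 121/4 at the point
E_x = 0, E_y = 0, F_x = 0, F_y = 0, G_x = -11/4, G_y = 0
EG - F^2 = 7865/64;  g^inv = (64/7865) * [[121/4, 0], [0, 65/16]]
first-kind symbols [ij,l] = (1/2)(d_i g_jl + d_j g_il - d_l g_ij): [xx,x] = E_x/2 = 0, [xx,y] = F_x - E_y/2 = 0, [xy,x] = E_y/2 = 0, [xy,y] = G_x/2 = -11/8, [yy,x] = F_y - G_x/2 = 11/8, [yy,y] = G_y/2 = 0
Gamma^x_ij = (G*[ij,x] - F*[ij,y])/(EG - F^2), Gamma^y_ij = (E*[ij,y] - F*[ij,x])/(EG - F^2)
Gamma_xxx = 0, Gamma_xxy = 0, Gamma_xyy = 22/65, Gamma_yxx = 0, Gamma_yxy = -1/22, Gamma_yyy = 0
d^2x/dtau^2 = -(Gamma_xxx*(1/2)^2 + 2*Gamma_xxy*(1/2)*(-7/4) + Gamma_xyy*(-7/4)^2) = -539/520
d^2y/dtau^2 = -(Gamma_yxx*(1/2)^2 + 2*Gamma_yxy*(1/2)*(-7/4) + Gamma_yyy*(-7/4)^2) = -7/88


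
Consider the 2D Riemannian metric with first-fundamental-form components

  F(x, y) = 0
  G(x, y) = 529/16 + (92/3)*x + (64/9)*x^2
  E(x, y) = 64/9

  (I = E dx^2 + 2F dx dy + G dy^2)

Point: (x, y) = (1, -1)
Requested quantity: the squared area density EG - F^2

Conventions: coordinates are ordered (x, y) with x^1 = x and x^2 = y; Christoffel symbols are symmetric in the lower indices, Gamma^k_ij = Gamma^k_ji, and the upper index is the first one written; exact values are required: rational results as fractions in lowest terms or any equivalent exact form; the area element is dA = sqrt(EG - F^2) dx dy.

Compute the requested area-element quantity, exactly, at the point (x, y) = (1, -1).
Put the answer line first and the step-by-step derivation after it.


Answer: EG - F^2 = 40804/81

E = 64/9, F = 0, G = 10201/144; EG - F^2 = 40804/81


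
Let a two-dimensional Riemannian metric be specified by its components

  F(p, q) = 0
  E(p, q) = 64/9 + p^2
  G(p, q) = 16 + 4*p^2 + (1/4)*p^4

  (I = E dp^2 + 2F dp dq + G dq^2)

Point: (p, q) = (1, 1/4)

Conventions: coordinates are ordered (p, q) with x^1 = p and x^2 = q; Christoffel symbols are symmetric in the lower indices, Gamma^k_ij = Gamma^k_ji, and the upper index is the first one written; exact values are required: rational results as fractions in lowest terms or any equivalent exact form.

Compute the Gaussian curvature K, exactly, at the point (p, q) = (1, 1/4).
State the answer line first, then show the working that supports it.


Answer: K = -128/5329

E = 73/9, F = 0, G = 81/4, EG - F^2 = 657/4 at the point
E_p = 2, E_q = 0, F_p = 0, F_q = 0, G_p = 9, G_q = 0
E_qq = 0, F_pq = 0, G_pp = 11
Using the Brioschi determinant formula for K from the metric derivatives:
M1 = [[-E_qq/2 + F_pq - G_pp/2, E_p/2, F_p - E_q/2], [F_q - G_p/2, E, F], [G_q/2, F, G]] = [[-11/2, 1, 0], [-9/2, 73/9, 0], [0, 0, 81/4]]; det M1 = -3249/4
M2 = [[0, E_q/2, G_p/2], [E_q/2, E, F], [G_p/2, F, G]] = [[0, 0, 9/2], [0, 73/9, 0], [9/2, 0, 81/4]]; det M2 = -657/4
det M1 - det M2 = -648; K = -648 / (657/4)^2 = -128/5329


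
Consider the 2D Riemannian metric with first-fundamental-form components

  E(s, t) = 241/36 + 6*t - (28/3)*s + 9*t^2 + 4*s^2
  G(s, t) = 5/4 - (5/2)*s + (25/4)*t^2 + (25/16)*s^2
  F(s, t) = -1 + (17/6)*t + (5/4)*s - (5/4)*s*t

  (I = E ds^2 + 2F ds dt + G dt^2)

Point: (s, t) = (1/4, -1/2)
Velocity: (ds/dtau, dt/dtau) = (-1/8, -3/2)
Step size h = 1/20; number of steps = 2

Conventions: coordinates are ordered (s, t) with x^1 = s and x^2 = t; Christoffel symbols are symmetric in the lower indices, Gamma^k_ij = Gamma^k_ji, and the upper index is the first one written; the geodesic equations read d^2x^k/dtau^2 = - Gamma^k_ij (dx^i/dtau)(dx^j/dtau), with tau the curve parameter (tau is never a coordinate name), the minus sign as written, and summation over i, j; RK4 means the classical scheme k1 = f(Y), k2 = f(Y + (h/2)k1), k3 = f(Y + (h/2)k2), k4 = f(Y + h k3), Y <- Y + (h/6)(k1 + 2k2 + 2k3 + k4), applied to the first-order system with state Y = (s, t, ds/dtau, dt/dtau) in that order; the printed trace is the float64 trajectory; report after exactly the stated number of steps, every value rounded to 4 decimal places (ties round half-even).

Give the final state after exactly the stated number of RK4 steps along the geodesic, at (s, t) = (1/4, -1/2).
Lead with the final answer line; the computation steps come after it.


Answer: s = 0.2367, t = -0.6370, ds/dtau = -0.1339, dt/dtau = -1.2551

f(Y) = (ds/dtau, dt/dtau, -Gamma^s_ij Y'^i Y'^j, -Gamma^t_ij Y'^i Y'^j) with the Gammas evaluated at the stage position; h = 0.050000; intermediate values shown to 6 dp
step 0: s = 0.2500, t = -0.5000, ds/dtau = -0.1250, dt/dtau = -1.5000
step 1:
  k1: at (s, t) = (0.250000, -0.500000), (ds/dtau, dt/dtau) = (-0.125000, -1.500000); Gamma_sss = -0.358866, Gamma_sst = -1.014489, Gamma_stt = 0.325534, Gamma_tss = 1.171018, Gamma_tst = -1.240841, Gamma_ttt = -1.090029; k1 = (-0.125000, -1.500000, -0.346410, 2.899584)
  k2: at (s, t) = (0.246875, -0.537500), (ds/dtau, dt/dtau) = (-0.133660, -1.427510); Gamma_sss = -0.271891, Gamma_sst = -1.077833, Gamma_stt = 0.286010, Gamma_tss = 1.263926, Gamma_tst = -1.212512, Gamma_ttt = -1.094640; k2 = (-0.133660, -1.427510, -0.166666, 2.670760)
  k3: at (s, t) = (0.246658, -0.535688), (ds/dtau, dt/dtau) = (-0.129167, -1.433231); Gamma_sss = -0.275966, Gamma_sst = -1.074550, Gamma_stt = 0.287870, Gamma_tss = 1.259611, Gamma_tst = -1.213871, Gamma_ttt = -1.094226; k3 = (-0.129167, -1.433231, -0.188871, 2.676128)
  k4: at (s, t) = (0.243542, -0.571662), (ds/dtau, dt/dtau) = (-0.134444, -1.366194); Gamma_sss = -0.207666, Gamma_sst = -1.117996, Gamma_stt = 0.255223, Gamma_tss = 1.320053, Gamma_tst = -1.175440, Gamma_ttt = -1.090079; k4 = (-0.134444, -1.366194, -0.061919, 2.442555)
  Y <- Y + (h/6)(k1 + 2k2 + 2k3 + k4): s = 0.2435, t = -0.5716, ds/dtau = -0.1343, dt/dtau = -1.3664
step 2:
  k1: at (s, t) = (0.243458, -0.571564), (ds/dtau, dt/dtau) = (-0.134328, -1.366367); Gamma_sss = -0.207904, Gamma_sst = -1.117730, Gamma_stt = 0.255328, Gamma_tss = 1.319777, Gamma_tst = -1.175482, Gamma_ttt = -1.090002; k1 = (-0.134328, -1.366367, -0.062636, 2.442675)
  k2: at (s, t) = (0.240099, -0.605723), (ds/dtau, dt/dtau) = (-0.135894, -1.305300); Gamma_sss = -0.155839, Gamma_sst = -1.144151, Gamma_stt = 0.228822, Gamma_tss = 1.355270, Gamma_tst = -1.131313, Gamma_ttt = -1.079644; k2 = (-0.135894, -1.305300, 0.018914, 2.215831)
  k3: at (s, t) = (0.240060, -0.604196), (ds/dtau, dt/dtau) = (-0.133856, -1.310972); Gamma_sss = -0.158079, Gamma_sst = -1.142895, Gamma_stt = 0.229971, Gamma_tss = 1.353780, Gamma_tst = -1.133268, Gamma_ttt = -1.080026; k3 = (-0.133856, -1.310972, 0.008706, 2.229660)
  k4: at (s, t) = (0.236765, -0.637113), (ds/dtau, dt/dtau) = (-0.133893, -1.254884); Gamma_sss = -0.117331, Gamma_sst = -1.157760, Gamma_stt = 0.207811, Gamma_tss = 1.373325, Gamma_tst = -1.086567, Gamma_ttt = -1.066127; k4 = (-0.133893, -1.254884, 0.063911, 2.019377)
  Y <- Y + (h/6)(k1 + 2k2 + 2k3 + k4): s = 0.2367, t = -0.6370, ds/dtau = -0.1339, dt/dtau = -1.2551


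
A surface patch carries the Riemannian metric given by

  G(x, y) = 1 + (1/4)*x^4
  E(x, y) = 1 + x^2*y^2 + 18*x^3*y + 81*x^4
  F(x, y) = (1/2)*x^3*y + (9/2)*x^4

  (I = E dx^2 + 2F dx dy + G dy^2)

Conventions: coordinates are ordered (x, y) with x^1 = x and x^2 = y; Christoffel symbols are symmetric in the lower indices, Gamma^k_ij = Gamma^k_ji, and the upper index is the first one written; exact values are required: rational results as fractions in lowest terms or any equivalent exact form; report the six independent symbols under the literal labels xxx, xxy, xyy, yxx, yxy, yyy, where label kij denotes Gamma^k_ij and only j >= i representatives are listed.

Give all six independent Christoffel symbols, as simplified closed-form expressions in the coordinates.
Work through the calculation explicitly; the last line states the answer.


E = 1 + x^2*y^2 + 18*x^3*y + 81*x^4; F = (1/2)*x^3*y + (9/2)*x^4; G = 1 + (1/4)*x^4
Gamma^k_ij = (1/2) g^{kl} (d_i g_jl + d_j g_il - d_l g_ij), with g^inv = (1/(EG-F^2)) [[G, -F], [-F, E]]
first partials: E_x = 2*x*y^2 + 54*x^2*y + 324*x^3, E_y = 2*x^2*y + 18*x^3, F_x = (3/2)*x^2*y + 18*x^3, F_y = (1/2)*x^3, G_x = x^3, G_y = 0
D = EG - F^2 = 1 + x^2*y^2 + 18*x^3*y + (325/4)*x^4
expanded: Gamma^x_xx = (G E_x - 2F F_x + F E_y)/(2D), Gamma^x_xy = (G E_y - F G_x)/(2D), Gamma^x_yy = (2G F_y - G G_x - F G_y)/(2D), Gamma^y_xx = (2E F_x - E E_y - F E_x)/(2D), Gamma^y_xy = (E G_x - F E_y)/(2D), Gamma^y_yy = (E G_y - 2F F_y + F G_x)/(2D); substitute and cancel common factors

Answer: Gamma_xxx = (648*x^3 + 108*x^2*y + 4*x*y^2)/(325*x^4 + 72*x^3*y + 4*x^2*y^2 + 4), Gamma_xxy = (36*x^3 + 4*x^2*y)/(325*x^4 + 72*x^3*y + 4*x^2*y^2 + 4), Gamma_xyy = 0, Gamma_yxx = (36*x^3 + 2*x^2*y)/(325*x^4 + 72*x^3*y + 4*x^2*y^2 + 4), Gamma_yxy = 2*x^3/(325*x^4 + 72*x^3*y + 4*x^2*y^2 + 4), Gamma_yyy = 0


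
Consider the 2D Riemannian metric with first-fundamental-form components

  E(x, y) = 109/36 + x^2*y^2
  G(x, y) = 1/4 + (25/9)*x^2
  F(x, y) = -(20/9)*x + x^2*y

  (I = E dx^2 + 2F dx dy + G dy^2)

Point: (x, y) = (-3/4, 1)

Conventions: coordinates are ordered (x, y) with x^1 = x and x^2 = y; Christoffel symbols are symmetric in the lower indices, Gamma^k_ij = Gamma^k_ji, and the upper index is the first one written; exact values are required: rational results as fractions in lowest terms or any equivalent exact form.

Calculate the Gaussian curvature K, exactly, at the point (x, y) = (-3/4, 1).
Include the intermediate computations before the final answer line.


E = 517/144, F = 107/48, G = 29/16, EG - F^2 = 443/288 at the point
E_x = -3/2, E_y = 9/8, F_x = -67/18, F_y = 9/16, G_x = -25/6, G_y = 0
E_yy = 9/8, F_xy = -3/2, G_xx = 50/9
K follows from Brioschi's formula, (det M1 - det M2)/(EG - F^2)^2.
M1 = [[-E_yy/2 + F_xy - G_xx/2, E_x/2, F_x - E_y/2], [F_y - G_x/2, E, F], [G_y/2, F, G]] = [[-697/144, -3/4, -617/144], [127/48, 517/144, 107/48], [0, 107/48, 29/16]]; det M1 = -9661289/331776
M2 = [[0, E_y/2, G_x/2], [E_y/2, E, F], [G_x/2, F, G]] = [[0, 9/16, -25/12], [9/16, 517/144, 107/48], [-25/12, 107/48, 29/16]]; det M2 = -7093669/331776
det M1 - det M2 = -641905/82944; K = -641905/82944 / (443/288)^2 = -641905/196249

Answer: K = -641905/196249


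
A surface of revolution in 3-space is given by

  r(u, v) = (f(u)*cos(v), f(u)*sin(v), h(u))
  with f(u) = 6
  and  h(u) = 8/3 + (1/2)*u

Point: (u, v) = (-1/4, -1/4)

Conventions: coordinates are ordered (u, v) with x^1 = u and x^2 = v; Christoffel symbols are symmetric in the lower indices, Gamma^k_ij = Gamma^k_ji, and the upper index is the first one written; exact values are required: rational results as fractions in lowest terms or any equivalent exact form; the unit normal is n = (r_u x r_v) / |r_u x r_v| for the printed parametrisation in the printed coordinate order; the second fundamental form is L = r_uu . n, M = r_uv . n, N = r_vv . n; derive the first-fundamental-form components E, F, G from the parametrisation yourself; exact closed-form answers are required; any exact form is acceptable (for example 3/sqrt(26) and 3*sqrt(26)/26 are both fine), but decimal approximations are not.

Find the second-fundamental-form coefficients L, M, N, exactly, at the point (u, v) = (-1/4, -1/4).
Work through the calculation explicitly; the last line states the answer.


f = 6, f' = 0, f'' = 0, h' = 1/2, h'' = 0
E = 1/4, F = 0, G = 36; answer radicand W^2 = 1/4
unnormalised second-form numerators: l = 0, m = 0, n = 3; L = l/sqrt(1/4), and similarly M = m/sqrt(W^2), N = n/sqrt(W^2)

Answer: L = 0, M = 0, N = 6


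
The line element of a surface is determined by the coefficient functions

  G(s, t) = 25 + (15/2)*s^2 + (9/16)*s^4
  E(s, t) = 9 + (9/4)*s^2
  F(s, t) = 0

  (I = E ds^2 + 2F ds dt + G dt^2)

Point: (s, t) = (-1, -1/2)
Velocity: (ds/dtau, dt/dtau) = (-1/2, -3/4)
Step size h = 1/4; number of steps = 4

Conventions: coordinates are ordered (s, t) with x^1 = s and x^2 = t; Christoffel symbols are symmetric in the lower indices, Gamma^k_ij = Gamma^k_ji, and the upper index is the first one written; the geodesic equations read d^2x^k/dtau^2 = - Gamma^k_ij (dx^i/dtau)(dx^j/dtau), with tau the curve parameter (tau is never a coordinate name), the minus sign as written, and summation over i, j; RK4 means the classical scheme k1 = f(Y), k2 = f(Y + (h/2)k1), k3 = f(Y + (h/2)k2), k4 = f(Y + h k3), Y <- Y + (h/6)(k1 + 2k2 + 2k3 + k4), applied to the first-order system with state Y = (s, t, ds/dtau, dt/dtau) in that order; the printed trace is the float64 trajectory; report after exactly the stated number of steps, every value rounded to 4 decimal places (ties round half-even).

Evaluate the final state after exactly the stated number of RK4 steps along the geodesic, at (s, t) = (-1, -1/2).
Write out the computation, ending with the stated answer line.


f(Y) = (ds/dtau, dt/dtau, -Gamma^s_ij Y'^i Y'^j, -Gamma^t_ij Y'^i Y'^j) with the Gammas evaluated at the stage position; h = 0.250000; intermediate values shown to 6 dp
step 0: s = -1.0000, t = -0.5000, ds/dtau = -0.5000, dt/dtau = -0.7500
step 1:
  k1: at (s, t) = (-1.000000, -0.500000), (ds/dtau, dt/dtau) = (-0.500000, -0.750000); Gamma_sss = -0.200000, Gamma_sst = 0.000000, Gamma_stt = 0.766667, Gamma_tss = 0.000000, Gamma_tst = -0.260870, Gamma_ttt = 0.000000; k1 = (-0.500000, -0.750000, -0.381250, 0.195652)
  k2: at (s, t) = (-1.062500, -0.593750), (ds/dtau, dt/dtau) = (-0.547656, -0.725543); Gamma_sss = -0.207159, Gamma_sst = 0.000000, Gamma_stt = 0.807462, Gamma_tss = 0.000000, Gamma_tst = -0.272591, Gamma_ttt = 0.000000; k2 = (-0.547656, -0.725543, -0.362926, 0.216627)
  k3: at (s, t) = (-1.068457, -0.590693), (ds/dtau, dt/dtau) = (-0.545366, -0.722922); Gamma_sss = -0.207806, Gamma_sst = 0.000000, Gamma_stt = 0.811304, Gamma_tss = 0.000000, Gamma_tst = -0.273673, Gamma_ttt = 0.000000; k3 = (-0.545366, -0.722922, -0.362193, 0.215795)
  k4: at (s, t) = (-1.136341, -0.680730), (ds/dtau, dt/dtau) = (-0.590548, -0.696051); Gamma_sss = -0.214758, Gamma_sst = 0.000000, Gamma_stt = 0.854514, Gamma_tss = 0.000000, Gamma_tst = -0.285587, Gamma_ttt = 0.000000; k4 = (-0.590548, -0.696051, -0.339105, 0.234782)
  Y <- Y + (h/6)(k1 + 2k2 + 2k3 + k4): s = -1.1365, t = -0.6810, ds/dtau = -0.5904, dt/dtau = -0.6960
step 2:
  k1: at (s, t) = (-1.136525, -0.680958), (ds/dtau, dt/dtau) = (-0.590441, -0.696030); Gamma_sss = -0.214775, Gamma_sst = 0.000000, Gamma_stt = 0.854630, Gamma_tss = 0.000000, Gamma_tst = -0.285618, Gamma_ttt = 0.000000; k1 = (-0.590441, -0.696030, -0.339157, 0.234758)
  k2: at (s, t) = (-1.210330, -0.767961), (ds/dtau, dt/dtau) = (-0.632836, -0.666685); Gamma_sss = -0.221473, Gamma_sst = 0.000000, Gamma_stt = 0.900463, Gamma_tss = 0.000000, Gamma_tst = -0.297687, Gamma_ttt = 0.000000; k2 = (-0.632836, -0.666685, -0.311532, 0.251190)
  k3: at (s, t) = (-1.215629, -0.764293), (ds/dtau, dt/dtau) = (-0.629383, -0.664631); Gamma_sss = -0.221921, Gamma_sst = 0.000000, Gamma_stt = 0.903709, Gamma_tss = 0.000000, Gamma_tst = -0.298518, Gamma_ttt = 0.000000; k3 = (-0.629383, -0.664631, -0.311292, 0.249745)
  k4: at (s, t) = (-1.293870, -0.847115), (ds/dtau, dt/dtau) = (-0.668264, -0.633594); Gamma_sss = -0.228031, Gamma_sst = 0.000000, Gamma_stt = 0.950976, Gamma_tss = 0.000000, Gamma_tst = -0.310252, Gamma_ttt = 0.000000; k4 = (-0.668264, -0.633594, -0.279928, 0.262727)
  Y <- Y + (h/6)(k1 + 2k2 + 2k3 + k4): s = -1.2942, t = -0.8473, ds/dtau = -0.6681, dt/dtau = -0.6336
step 3:
  k1: at (s, t) = (-1.294156, -0.847302), (ds/dtau, dt/dtau) = (-0.668139, -0.633557); Gamma_sss = -0.228052, Gamma_sst = 0.000000, Gamma_stt = 0.951147, Gamma_tss = 0.000000, Gamma_tst = -0.310293, Gamma_ttt = 0.000000; k1 = (-0.668139, -0.633557, -0.279981, 0.262697)
  k2: at (s, t) = (-1.377673, -0.926496), (ds/dtau, dt/dtau) = (-0.703136, -0.600720); Gamma_sss = -0.233584, Gamma_sst = 0.000000, Gamma_stt = 1.000282, Gamma_tss = 0.000000, Gamma_tst = -0.321711, Gamma_ttt = 0.000000; k2 = (-0.703136, -0.600720, -0.245482, 0.271774)
  k3: at (s, t) = (-1.382048, -0.922392), (ds/dtau, dt/dtau) = (-0.698824, -0.599585); Gamma_sss = -0.233847, Gamma_sst = 0.000000, Gamma_stt = 1.002820, Gamma_tss = 0.000000, Gamma_tst = -0.322279, Gamma_ttt = 0.000000; k3 = (-0.698824, -0.599585, -0.246316, 0.270072)
  k4: at (s, t) = (-1.468862, -0.997198), (ds/dtau, dt/dtau) = (-0.729718, -0.566039); Gamma_sss = -0.238546, Gamma_sst = 0.000000, Gamma_stt = 1.052493, Gamma_tss = 0.000000, Gamma_tst = -0.332916, Gamma_ttt = 0.000000; k4 = (-0.729718, -0.566039, -0.210196, 0.275021)
  Y <- Y + (h/6)(k1 + 2k2 + 2k3 + k4): s = -1.4692, t = -0.9973, ds/dtau = -0.7295, dt/dtau = -0.5660
step 4:
  k1: at (s, t) = (-1.469230, -0.997310), (ds/dtau, dt/dtau) = (-0.729546, -0.565998); Gamma_sss = -0.238564, Gamma_sst = 0.000000, Gamma_stt = 1.052700, Gamma_tss = 0.000000, Gamma_tst = -0.332958, Gamma_ttt = 0.000000; k1 = (-0.729546, -0.565998, -0.210264, 0.274972)
  k2: at (s, t) = (-1.560423, -1.068060), (ds/dtau, dt/dtau) = (-0.755829, -0.531627); Gamma_sss = -0.242493, Gamma_sst = 0.000000, Gamma_stt = 1.103535, Gamma_tss = 0.000000, Gamma_tst = -0.342890, Gamma_ttt = 0.000000; k2 = (-0.755829, -0.531627, -0.173358, 0.275560)
  k3: at (s, t) = (-1.563708, -1.063764), (ds/dtau, dt/dtau) = (-0.751216, -0.531553); Gamma_sss = -0.242617, Gamma_sst = 0.000000, Gamma_stt = 1.105343, Gamma_tss = 0.000000, Gamma_tst = -0.343225, Gamma_ttt = 0.000000; k3 = (-0.751216, -0.531553, -0.175399, 0.274107)
  k4: at (s, t) = (-1.657034, -1.130199), (ds/dtau, dt/dtau) = (-0.773396, -0.497471); Gamma_sss = -0.245641, Gamma_sst = 0.000000, Gamma_stt = 1.156038, Gamma_tss = 0.000000, Gamma_tst = -0.352095, Gamma_ttt = 0.000000; k4 = (-0.773396, -0.497471, -0.139166, 0.270931)
  Y <- Y + (h/6)(k1 + 2k2 + 2k3 + k4): s = -1.6574, t = -1.1302, ds/dtau = -0.7732, dt/dtau = -0.4974

Answer: s = -1.6574, t = -1.1302, ds/dtau = -0.7732, dt/dtau = -0.4974


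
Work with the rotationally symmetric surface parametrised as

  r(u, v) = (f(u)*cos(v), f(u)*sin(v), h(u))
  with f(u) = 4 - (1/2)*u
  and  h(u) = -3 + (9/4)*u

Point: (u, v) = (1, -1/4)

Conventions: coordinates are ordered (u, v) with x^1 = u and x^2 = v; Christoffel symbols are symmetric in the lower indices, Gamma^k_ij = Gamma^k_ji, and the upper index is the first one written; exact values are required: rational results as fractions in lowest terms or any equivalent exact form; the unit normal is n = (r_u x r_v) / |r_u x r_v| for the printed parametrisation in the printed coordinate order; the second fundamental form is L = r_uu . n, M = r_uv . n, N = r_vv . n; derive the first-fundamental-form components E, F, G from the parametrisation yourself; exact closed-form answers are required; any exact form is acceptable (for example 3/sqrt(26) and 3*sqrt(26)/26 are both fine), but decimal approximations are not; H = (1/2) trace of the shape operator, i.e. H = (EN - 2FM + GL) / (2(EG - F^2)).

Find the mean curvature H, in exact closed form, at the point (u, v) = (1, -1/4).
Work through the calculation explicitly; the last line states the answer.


f = 7/2, f' = -1/2, f'' = 0, h' = 9/4, h'' = 0
E = 85/16, F = 0, G = 49/4; answer radicand W^2 = 85/16
unnormalised second-form numerators: l = 0, m = 0, n = 63/8; L = l/sqrt(85/16), and similarly M = m/sqrt(W^2), N = n/sqrt(W^2)
H = (E*n - 2*F*m + G*l) / (2*(EG - F^2)*sqrt(W^2)); E*n - 2*F*m + G*l = 5355/128, EG - F^2 = 4165/64, so H = (9/28)/sqrt(85/16)

Answer: H = 9*sqrt(85)/595


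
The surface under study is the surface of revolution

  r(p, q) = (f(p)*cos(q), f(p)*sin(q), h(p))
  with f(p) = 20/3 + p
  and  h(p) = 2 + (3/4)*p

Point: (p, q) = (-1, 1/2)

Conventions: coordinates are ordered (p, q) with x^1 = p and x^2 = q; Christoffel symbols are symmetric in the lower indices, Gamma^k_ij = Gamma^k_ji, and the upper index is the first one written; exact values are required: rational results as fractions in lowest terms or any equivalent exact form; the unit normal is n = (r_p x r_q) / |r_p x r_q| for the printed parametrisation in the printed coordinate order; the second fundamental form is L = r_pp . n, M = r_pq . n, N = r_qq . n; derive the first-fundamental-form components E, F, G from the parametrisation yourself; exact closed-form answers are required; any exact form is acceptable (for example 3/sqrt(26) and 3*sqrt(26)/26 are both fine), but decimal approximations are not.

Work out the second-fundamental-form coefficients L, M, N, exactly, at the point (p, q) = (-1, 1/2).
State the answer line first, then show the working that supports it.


Answer: L = 0, M = 0, N = 17/5

f = 17/3, f' = 1, f'' = 0, h' = 3/4, h'' = 0
E = 25/16, F = 0, G = 289/9; answer radicand W^2 = 25/16
unnormalised second-form numerators: l = 0, m = 0, n = 17/4; L = l/sqrt(25/16), and similarly M = m/sqrt(W^2), N = n/sqrt(W^2)


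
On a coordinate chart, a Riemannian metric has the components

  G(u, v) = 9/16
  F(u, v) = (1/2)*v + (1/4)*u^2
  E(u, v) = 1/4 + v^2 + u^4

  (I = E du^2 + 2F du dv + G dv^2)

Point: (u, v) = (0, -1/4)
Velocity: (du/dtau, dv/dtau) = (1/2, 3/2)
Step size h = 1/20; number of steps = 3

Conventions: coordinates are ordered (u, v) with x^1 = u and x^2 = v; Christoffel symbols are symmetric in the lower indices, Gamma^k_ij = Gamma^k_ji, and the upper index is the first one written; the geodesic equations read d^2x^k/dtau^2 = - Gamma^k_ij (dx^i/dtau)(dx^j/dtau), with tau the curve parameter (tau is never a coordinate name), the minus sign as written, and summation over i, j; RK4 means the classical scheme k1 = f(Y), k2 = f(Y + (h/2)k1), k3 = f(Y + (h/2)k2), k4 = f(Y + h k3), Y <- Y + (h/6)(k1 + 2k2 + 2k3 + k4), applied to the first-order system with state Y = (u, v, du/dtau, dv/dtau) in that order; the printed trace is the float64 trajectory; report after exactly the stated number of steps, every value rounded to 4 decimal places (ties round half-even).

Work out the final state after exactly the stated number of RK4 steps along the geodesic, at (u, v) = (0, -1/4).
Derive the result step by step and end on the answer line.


f(Y) = (du/dtau, dv/dtau, -Gamma^u_ij Y'^i Y'^j, -Gamma^v_ij Y'^i Y'^j) with the Gammas evaluated at the stage position; h = 0.050000; intermediate values shown to 6 dp
step 0: u = 0.0000, v = -0.2500, du/dtau = 0.5000, dv/dtau = 1.5000
step 1:
  k1: at (u, v) = (0.000000, -0.250000), (du/dtau, dv/dtau) = (0.500000, 1.500000); Gamma_uuu = 0.195122, Gamma_uuv = -0.878049, Gamma_uvv = 1.756098, Gamma_vuu = 0.487805, Gamma_vuv = -0.195122, Gamma_vvv = 0.390244; k1 = (0.500000, 1.500000, -2.682927, -0.707317)
  k2: at (u, v) = (0.012500, -0.212500), (du/dtau, dv/dtau) = (0.432927, 1.482317); Gamma_uuu = 0.150156, Gamma_uuv = -0.772442, Gamma_uvv = 1.817510, Gamma_vuu = 0.417241, Gamma_vuv = -0.145852, Gamma_vvv = 0.343181; k2 = (0.432927, 1.482317, -3.030287, -0.645065)
  k3: at (u, v) = (0.010823, -0.212942), (du/dtau, dv/dtau) = (0.424243, 1.483873); Gamma_uuu = 0.150150, Gamma_uuv = -0.773765, Gamma_uvv = 1.816845, Gamma_vuu = 0.416597, Gamma_vuv = -0.146419, Gamma_vvv = 0.343801; k3 = (0.424243, 1.483873, -3.053293, -0.647640)
  k4: at (u, v) = (0.021212, -0.175806), (du/dtau, dv/dtau) = (0.347335, 1.467618); Gamma_uuu = 0.108953, Gamma_uuv = -0.657942, Gamma_uvv = 1.871213, Gamma_vuu = 0.348404, Gamma_vuv = -0.102687, Gamma_vvv = 0.292045; k4 = (0.347335, 1.467618, -3.372775, -0.566377)
  Y <- Y + (h/6)(k1 + 2k2 + 2k3 + k4): u = 0.0213, v = -0.1758, du/dtau = 0.3481, dv/dtau = 1.4678
step 2:
  k1: at (u, v) = (0.021347, -0.175833), (du/dtau, dv/dtau) = (0.348143, 1.467841); Gamma_uuu = 0.109022, Gamma_uuv = -0.658029, Gamma_uvv = 1.871173, Gamma_vuu = 0.348586, Gamma_vuv = -0.102714, Gamma_vvv = 0.292078; k1 = (0.348143, 1.467841, -3.372232, -0.566572)
  k2: at (u, v) = (0.030051, -0.139137), (du/dtau, dv/dtau) = (0.263837, 1.453677); Gamma_uuu = 0.073075, Gamma_uuv = -0.533478, Gamma_uvv = 1.917092, Gamma_vuu = 0.283076, Gamma_vuv = -0.065765, Gamma_vvv = 0.236332; k2 = (0.263837, 1.453677, -3.647025, -0.468669)
  k3: at (u, v) = (0.027943, -0.139491), (du/dtau, dv/dtau) = (0.256967, 1.456124); Gamma_uuu = 0.072908, Gamma_uuv = -0.534739, Gamma_uvv = 1.916745, Gamma_vuu = 0.281838, Gamma_vuv = -0.066118, Gamma_vvv = 0.236997; k3 = (0.256967, 1.456124, -3.668711, -0.471634)
  k4: at (u, v) = (0.034196, -0.103027), (du/dtau, dv/dtau) = (0.164707, 1.444259); Gamma_uuu = 0.043049, Gamma_uuv = -0.402526, Gamma_uvv = 1.953493, Gamma_vuu = 0.217476, Gamma_vuv = -0.036654, Gamma_vvv = 0.177885; k4 = (0.164707, 1.444259, -3.884423, -0.359509)
  Y <- Y + (h/6)(k1 + 2k2 + 2k3 + k4): u = 0.0343, v = -0.1031, du/dtau = 0.1657, dv/dtau = 1.4445
step 3:
  k1: at (u, v) = (0.034301, -0.103069), (du/dtau, dv/dtau) = (0.165742, 1.444452); Gamma_uuu = 0.043101, Gamma_uuv = -0.402682, Gamma_uvv = 1.953454, Gamma_vuu = 0.217650, Gamma_vuv = -0.036682, Gamma_vvv = 0.177948; k1 = (0.165742, 1.444452, -3.884141, -0.359693)
  k2: at (u, v) = (0.038445, -0.066958), (du/dtau, dv/dtau) = (0.068638, 1.435459); Gamma_uuu = 0.020537, Gamma_uuv = -0.265141, Gamma_uvv = 1.979910, Gamma_vuu = 0.154418, Gamma_vuv = -0.015607, Gamma_vvv = 0.116540; k2 = (0.068638, 1.435459, -4.027541, -0.237788)
  k3: at (u, v) = (0.036017, -0.067183), (du/dtau, dv/dtau) = (0.065053, 1.438507); Gamma_uuu = 0.020320, Gamma_uuv = -0.266020, Gamma_uvv = 1.979824, Gamma_vuu = 0.152653, Gamma_vuv = -0.015733, Gamma_vvv = 0.117090; k3 = (0.065053, 1.438507, -4.047152, -0.239995)
  k4: at (u, v) = (0.037554, -0.031144), (du/dtau, dv/dtau) = (-0.036616, 1.432452); Gamma_uuu = 0.005813, Gamma_uuv = -0.124297, Gamma_uvv = 1.995529, Gamma_vuu = 0.088905, Gamma_vuv = -0.003363, Gamma_vvv = 0.053992; k4 = (-0.036616, 1.432452, -4.107710, -0.111260)
  Y <- Y + (h/6)(k1 + 2k2 + 2k3 + k4): u = 0.0376, v = -0.0312, du/dtau = -0.0354, dv/dtau = 1.4326

Answer: u = 0.0376, v = -0.0312, du/dtau = -0.0354, dv/dtau = 1.4326


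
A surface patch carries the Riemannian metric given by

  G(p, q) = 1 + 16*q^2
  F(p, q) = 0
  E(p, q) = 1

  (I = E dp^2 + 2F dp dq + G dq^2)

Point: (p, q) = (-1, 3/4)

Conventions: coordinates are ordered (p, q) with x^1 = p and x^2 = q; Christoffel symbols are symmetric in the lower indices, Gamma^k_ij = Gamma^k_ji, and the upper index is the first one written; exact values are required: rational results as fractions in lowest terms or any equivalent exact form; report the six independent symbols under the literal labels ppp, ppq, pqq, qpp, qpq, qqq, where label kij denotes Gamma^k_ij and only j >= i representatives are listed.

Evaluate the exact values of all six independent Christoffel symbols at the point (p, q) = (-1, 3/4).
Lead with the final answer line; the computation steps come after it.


Answer: Gamma_ppp = 0, Gamma_ppq = 0, Gamma_pqq = 0, Gamma_qpp = 0, Gamma_qpq = 0, Gamma_qqq = 6/5

E = 1, F = 0, G = 10 at the point
E_p = 0, E_q = 0, F_p = 0, F_q = 0, G_p = 0, G_q = 24
EG - F^2 = 10;  g^inv = (1/10) * [[10, 0], [0, 1]]
first-kind symbols [ij,l] = (1/2)(d_i g_jl + d_j g_il - d_l g_ij): [pp,p] = E_p/2 = 0, [pp,q] = F_p - E_q/2 = 0, [pq,p] = E_q/2 = 0, [pq,q] = G_p/2 = 0, [qq,p] = F_q - G_p/2 = 0, [qq,q] = G_q/2 = 12
Gamma^p_ij = (G*[ij,p] - F*[ij,q])/(EG - F^2), Gamma^q_ij = (E*[ij,q] - F*[ij,p])/(EG - F^2)


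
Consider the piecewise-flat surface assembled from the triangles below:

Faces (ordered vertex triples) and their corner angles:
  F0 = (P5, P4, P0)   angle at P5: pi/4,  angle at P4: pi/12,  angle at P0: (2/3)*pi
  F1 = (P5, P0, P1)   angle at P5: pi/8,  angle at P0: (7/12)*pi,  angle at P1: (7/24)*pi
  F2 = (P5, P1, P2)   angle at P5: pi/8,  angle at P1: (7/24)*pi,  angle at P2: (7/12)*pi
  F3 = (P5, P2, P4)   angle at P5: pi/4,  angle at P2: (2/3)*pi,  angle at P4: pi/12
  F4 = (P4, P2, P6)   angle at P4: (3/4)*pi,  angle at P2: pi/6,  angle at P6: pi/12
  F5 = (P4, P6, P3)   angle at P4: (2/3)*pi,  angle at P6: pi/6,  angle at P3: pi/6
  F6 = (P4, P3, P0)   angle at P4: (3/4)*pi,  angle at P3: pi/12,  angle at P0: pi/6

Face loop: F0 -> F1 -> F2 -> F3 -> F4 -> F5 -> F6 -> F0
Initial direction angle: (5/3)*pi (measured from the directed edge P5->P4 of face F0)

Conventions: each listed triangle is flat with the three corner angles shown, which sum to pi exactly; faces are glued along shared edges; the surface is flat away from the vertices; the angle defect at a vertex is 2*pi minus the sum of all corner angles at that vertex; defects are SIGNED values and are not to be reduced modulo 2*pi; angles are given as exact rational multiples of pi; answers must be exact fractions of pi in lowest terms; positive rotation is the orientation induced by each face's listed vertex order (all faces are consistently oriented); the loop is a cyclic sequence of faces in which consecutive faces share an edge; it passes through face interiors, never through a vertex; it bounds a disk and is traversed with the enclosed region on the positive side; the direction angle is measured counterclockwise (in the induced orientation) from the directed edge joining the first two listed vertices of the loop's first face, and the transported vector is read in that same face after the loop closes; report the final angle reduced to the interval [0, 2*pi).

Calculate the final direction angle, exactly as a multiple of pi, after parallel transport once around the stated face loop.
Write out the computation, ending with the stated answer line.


enclosed vertex P4: corner angles sum to (7/3)*pi, defect = 2*pi - (7/3)*pi = -pi/3
enclosed vertex P5: corner angles sum to (3/4)*pi, defect = 2*pi - (3/4)*pi = (5/4)*pi
by Gauss-Bonnet the loop rotates the vector by the enclosed defect sum (positive orientation, mod 2*pi)
final angle = (5/3)*pi + (11/12)*pi = (7/12)*pi (mod 2*pi)

Answer: final direction angle = (7/12)*pi


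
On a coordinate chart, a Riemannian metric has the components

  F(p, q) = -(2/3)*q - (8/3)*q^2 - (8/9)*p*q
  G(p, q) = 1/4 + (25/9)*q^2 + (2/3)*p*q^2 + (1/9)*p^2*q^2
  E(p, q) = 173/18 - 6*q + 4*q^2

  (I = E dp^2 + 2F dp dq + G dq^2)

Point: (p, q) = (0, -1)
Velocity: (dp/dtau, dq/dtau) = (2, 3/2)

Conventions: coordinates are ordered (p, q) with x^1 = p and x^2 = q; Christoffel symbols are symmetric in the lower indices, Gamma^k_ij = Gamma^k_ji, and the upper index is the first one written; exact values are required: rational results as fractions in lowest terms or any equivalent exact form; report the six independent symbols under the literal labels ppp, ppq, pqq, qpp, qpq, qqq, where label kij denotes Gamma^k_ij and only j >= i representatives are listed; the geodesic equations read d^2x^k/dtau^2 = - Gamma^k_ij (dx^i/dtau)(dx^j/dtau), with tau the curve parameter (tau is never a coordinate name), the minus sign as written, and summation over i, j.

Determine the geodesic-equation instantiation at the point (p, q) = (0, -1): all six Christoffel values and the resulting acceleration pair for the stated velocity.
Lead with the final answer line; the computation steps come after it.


Answer: Gamma_ppp = 10224/35885, Gamma_ppq = -13302/35885, Gamma_pqq = 4902/35885, Gamma_qpp = 100252/35885, Gamma_qpq = -4836/35885, Gamma_qqq = -29684/35885; accelerations (d^2p/dtau^2, d^2q/dtau^2) = (55773/71770, -305203/35885)

E = 353/18, F = -2, G = 109/36 at the point
E_p = 0, E_q = -14, F_p = 8/9, F_q = 14/3, G_p = 2/3, G_q = -50/9
EG - F^2 = 35885/648;  g^inv = (648/35885) * [[109/36, 2], [2, 353/18]]
first-kind symbols [ij,l] = (1/2)(d_i g_jl + d_j g_il - d_l g_ij): [pp,p] = E_p/2 = 0, [pp,q] = F_p - E_q/2 = 71/9, [pq,p] = E_q/2 = -7, [pq,q] = G_p/2 = 1/3, [qq,p] = F_q - G_p/2 = 13/3, [qq,q] = G_q/2 = -25/9
Gamma^p_ij = (G*[ij,p] - F*[ij,q])/(EG - F^2), Gamma^q_ij = (E*[ij,q] - F*[ij,p])/(EG - F^2)
Gamma_ppp = 10224/35885, Gamma_ppq = -13302/35885, Gamma_pqq = 4902/35885, Gamma_qpp = 100252/35885, Gamma_qpq = -4836/35885, Gamma_qqq = -29684/35885
d^2p/dtau^2 = -(Gamma_ppp*(2)^2 + 2*Gamma_ppq*(2)*(3/2) + Gamma_pqq*(3/2)^2) = 55773/71770
d^2q/dtau^2 = -(Gamma_qpp*(2)^2 + 2*Gamma_qpq*(2)*(3/2) + Gamma_qqq*(3/2)^2) = -305203/35885


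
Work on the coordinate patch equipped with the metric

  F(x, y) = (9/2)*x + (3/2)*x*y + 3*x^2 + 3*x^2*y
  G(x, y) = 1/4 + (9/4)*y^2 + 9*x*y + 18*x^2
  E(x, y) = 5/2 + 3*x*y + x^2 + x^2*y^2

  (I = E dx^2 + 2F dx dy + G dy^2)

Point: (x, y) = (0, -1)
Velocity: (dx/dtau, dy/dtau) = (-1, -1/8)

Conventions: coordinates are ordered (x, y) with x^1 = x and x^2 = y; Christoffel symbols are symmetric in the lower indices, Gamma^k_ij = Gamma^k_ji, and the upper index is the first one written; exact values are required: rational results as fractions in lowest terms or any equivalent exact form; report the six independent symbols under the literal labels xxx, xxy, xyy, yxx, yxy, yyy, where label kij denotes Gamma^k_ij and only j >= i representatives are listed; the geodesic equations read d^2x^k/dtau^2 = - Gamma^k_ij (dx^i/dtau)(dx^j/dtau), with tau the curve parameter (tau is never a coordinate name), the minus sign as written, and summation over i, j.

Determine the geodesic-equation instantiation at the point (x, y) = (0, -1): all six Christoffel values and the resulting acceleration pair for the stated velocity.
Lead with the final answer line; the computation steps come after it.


Answer: Gamma_xxx = -3/5, Gamma_xxy = 0, Gamma_xyy = 9/5, Gamma_yxx = 6/5, Gamma_yxy = -9/5, Gamma_yyy = -9/10; accelerations (d^2x/dtau^2, d^2y/dtau^2) = (183/320, -471/640)

E = 5/2, F = 0, G = 5/2 at the point
E_x = -3, E_y = 0, F_x = 3, F_y = 0, G_x = -9, G_y = -9/2
EG - F^2 = 25/4;  g^inv = (4/25) * [[5/2, 0], [0, 5/2]]
first-kind symbols [ij,l] = (1/2)(d_i g_jl + d_j g_il - d_l g_ij): [xx,x] = E_x/2 = -3/2, [xx,y] = F_x - E_y/2 = 3, [xy,x] = E_y/2 = 0, [xy,y] = G_x/2 = -9/2, [yy,x] = F_y - G_x/2 = 9/2, [yy,y] = G_y/2 = -9/4
Gamma^x_ij = (G*[ij,x] - F*[ij,y])/(EG - F^2), Gamma^y_ij = (E*[ij,y] - F*[ij,x])/(EG - F^2)
Gamma_xxx = -3/5, Gamma_xxy = 0, Gamma_xyy = 9/5, Gamma_yxx = 6/5, Gamma_yxy = -9/5, Gamma_yyy = -9/10
d^2x/dtau^2 = -(Gamma_xxx*(-1)^2 + 2*Gamma_xxy*(-1)*(-1/8) + Gamma_xyy*(-1/8)^2) = 183/320
d^2y/dtau^2 = -(Gamma_yxx*(-1)^2 + 2*Gamma_yxy*(-1)*(-1/8) + Gamma_yyy*(-1/8)^2) = -471/640


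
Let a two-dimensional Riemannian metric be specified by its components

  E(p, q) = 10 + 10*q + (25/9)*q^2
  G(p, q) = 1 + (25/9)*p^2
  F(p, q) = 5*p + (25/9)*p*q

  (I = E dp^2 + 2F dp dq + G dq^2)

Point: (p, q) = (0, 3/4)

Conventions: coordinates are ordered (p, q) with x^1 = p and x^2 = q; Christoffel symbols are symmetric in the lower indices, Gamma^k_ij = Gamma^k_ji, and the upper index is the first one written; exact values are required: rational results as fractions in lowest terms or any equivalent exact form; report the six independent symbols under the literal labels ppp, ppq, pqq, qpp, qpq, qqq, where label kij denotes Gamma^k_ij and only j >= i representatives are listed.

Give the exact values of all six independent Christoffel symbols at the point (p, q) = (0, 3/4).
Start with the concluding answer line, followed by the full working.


Answer: Gamma_ppp = 0, Gamma_ppq = 68/183, Gamma_pqq = 0, Gamma_qpp = 0, Gamma_qpq = 0, Gamma_qqq = 0

E = 305/16, F = 0, G = 1 at the point
E_p = 0, E_q = 85/6, F_p = 85/12, F_q = 0, G_p = 0, G_q = 0
EG - F^2 = 305/16;  g^inv = (16/305) * [[1, 0], [0, 305/16]]
first-kind symbols [ij,l] = (1/2)(d_i g_jl + d_j g_il - d_l g_ij): [pp,p] = E_p/2 = 0, [pp,q] = F_p - E_q/2 = 0, [pq,p] = E_q/2 = 85/12, [pq,q] = G_p/2 = 0, [qq,p] = F_q - G_p/2 = 0, [qq,q] = G_q/2 = 0
Gamma^p_ij = (G*[ij,p] - F*[ij,q])/(EG - F^2), Gamma^q_ij = (E*[ij,q] - F*[ij,p])/(EG - F^2)


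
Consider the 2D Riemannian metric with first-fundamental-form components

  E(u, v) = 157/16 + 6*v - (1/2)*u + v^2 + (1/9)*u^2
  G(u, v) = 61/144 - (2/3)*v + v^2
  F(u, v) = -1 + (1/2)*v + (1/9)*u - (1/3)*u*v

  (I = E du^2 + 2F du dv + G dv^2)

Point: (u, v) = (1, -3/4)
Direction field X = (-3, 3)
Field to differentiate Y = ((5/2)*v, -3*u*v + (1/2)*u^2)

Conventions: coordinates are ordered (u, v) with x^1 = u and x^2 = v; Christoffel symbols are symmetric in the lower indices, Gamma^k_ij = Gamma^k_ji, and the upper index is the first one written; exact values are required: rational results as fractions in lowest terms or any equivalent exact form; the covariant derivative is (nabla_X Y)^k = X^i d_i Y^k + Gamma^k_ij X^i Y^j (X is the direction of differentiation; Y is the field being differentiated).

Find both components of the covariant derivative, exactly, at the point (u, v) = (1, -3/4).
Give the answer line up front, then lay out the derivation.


Answer: (nabla_X Y)^u = -4573/2736, (nabla_X Y)^v = -104435/2736

E = 395/72, F = -73/72, G = 107/72 at the point
E_u = -5/18, E_v = 9/2, F_u = 13/36, F_v = 1/6, G_u = 0, G_v = -13/6
EG - F^2 = 57/8;  g^inv = (8/57) * [[107/72, 73/72], [73/72, 395/72]]
first-kind symbols [ij,l] = (1/2)(d_i g_jl + d_j g_il - d_l g_ij): [uu,u] = E_u/2 = -5/36, [uu,v] = F_u - E_v/2 = -17/9, [uv,u] = E_v/2 = 9/4, [uv,v] = G_u/2 = 0, [vv,u] = F_v - G_u/2 = 1/6, [vv,v] = G_v/2 = -13/12
Gamma^u_ij = (G*[ij,u] - F*[ij,v])/(EG - F^2), Gamma^v_ij = (E*[ij,v] - F*[ij,u])/(EG - F^2)
Gamma_uuu = -611/2052, Gamma_uuv = 107/228, Gamma_uvv = -245/2052, Gamma_vuu = -3025/2052, Gamma_vuv = 73/228, Gamma_vvv = -1663/2052
X = (-3, 3), Y = (-15/8, 11/4) at the point


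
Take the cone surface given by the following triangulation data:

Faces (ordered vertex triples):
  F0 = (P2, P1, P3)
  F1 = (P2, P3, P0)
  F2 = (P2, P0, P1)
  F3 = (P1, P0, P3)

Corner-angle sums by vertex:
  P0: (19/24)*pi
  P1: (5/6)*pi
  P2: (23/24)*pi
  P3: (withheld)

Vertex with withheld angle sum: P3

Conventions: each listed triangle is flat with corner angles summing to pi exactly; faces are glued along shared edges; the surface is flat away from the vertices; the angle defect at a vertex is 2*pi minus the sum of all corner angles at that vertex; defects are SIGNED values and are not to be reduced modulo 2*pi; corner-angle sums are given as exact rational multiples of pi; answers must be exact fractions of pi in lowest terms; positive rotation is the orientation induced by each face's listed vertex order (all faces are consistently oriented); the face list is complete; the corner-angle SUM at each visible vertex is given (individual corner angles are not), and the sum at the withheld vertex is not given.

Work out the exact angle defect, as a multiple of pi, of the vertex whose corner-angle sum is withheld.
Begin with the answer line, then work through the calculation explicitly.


Answer: defect(P3) = (7/12)*pi

V = 4, E = 6, F = 4; chi = V - E + F = 2
Gauss-Bonnet: total defect = 2*pi*chi = 4*pi; visible defects sum to (41/12)*pi
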